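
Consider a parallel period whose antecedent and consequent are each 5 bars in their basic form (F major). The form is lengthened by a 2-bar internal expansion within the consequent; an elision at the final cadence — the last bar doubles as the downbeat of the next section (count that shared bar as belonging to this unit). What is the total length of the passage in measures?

Basic parallel period: 5 + 5 = 10 bars.
10 (basic form) + 2 (internal expansion) = 12.
The elision shares a bar with the next section but does not change this unit's count.

12 measures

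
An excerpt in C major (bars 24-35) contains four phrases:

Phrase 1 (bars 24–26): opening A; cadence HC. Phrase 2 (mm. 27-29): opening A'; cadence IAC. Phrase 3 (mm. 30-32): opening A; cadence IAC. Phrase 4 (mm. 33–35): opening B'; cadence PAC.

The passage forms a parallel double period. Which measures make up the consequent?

In a double period the four phrases pair into a large antecedent (phrases 1–2, ending imperfect authentic cadence) and a large consequent (phrases 3–4, ending perfect authentic cadence). The consequent spans bars 30–35.

measures 30–35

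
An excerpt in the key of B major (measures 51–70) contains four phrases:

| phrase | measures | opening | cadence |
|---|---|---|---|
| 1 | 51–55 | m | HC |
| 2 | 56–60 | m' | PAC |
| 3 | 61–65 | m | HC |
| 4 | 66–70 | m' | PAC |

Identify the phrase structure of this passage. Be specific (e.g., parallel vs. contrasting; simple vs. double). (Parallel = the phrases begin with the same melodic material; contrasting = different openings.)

The cadence pattern HC–PAC–HC–PAC is weak–strong twice, and phrases 3–4 restate phrases 1–2: a period heard twice, not a double period (which would end weakly at phrase 2).

repeated period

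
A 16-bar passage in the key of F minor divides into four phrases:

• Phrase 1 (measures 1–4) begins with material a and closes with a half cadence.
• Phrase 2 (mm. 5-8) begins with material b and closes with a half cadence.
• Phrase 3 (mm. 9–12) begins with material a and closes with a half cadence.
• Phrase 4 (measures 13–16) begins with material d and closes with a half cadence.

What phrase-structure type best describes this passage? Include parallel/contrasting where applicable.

phrase group

Phrase 4 ends with a half cadence, no stronger than phrase 2's half cadence, so the four phrases do not form a double period; nor do phrases 3–4 duplicate 1–2, so it is not a repeated period. With no phrase reaching a conclusive cadence, the passage is a phrase group.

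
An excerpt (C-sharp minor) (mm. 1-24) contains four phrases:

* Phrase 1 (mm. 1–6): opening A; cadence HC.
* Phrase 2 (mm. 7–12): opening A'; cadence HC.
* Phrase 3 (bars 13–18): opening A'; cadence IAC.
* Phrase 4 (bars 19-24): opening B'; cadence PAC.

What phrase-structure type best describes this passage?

parallel double period

Four phrases in two halves: the first half (mm. 1–12) ends with a half cadence, the second (mm. 13–24) with a perfect authentic cadence — a large antecedent–consequent pair, i.e. a double period.
Phrase 3 begins with the same material as phrase 1, making it parallel.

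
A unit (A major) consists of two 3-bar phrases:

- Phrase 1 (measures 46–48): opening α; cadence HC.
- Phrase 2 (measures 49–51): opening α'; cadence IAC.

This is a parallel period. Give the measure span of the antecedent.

The phrase ending with the weaker cadence (half cadence) is the antecedent; the one ending more conclusively (imperfect authentic cadence) is the consequent. The antecedent is measures 46–48.

measures 46–48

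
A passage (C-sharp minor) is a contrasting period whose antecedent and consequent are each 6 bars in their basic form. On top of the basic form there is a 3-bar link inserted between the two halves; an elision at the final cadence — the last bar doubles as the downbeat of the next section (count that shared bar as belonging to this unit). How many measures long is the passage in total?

Basic contrasting period: 6 + 6 = 12 bars.
12 (basic form) + 3 (link) = 15.
The elision shares a bar with the next section but does not change this unit's count.

15 measures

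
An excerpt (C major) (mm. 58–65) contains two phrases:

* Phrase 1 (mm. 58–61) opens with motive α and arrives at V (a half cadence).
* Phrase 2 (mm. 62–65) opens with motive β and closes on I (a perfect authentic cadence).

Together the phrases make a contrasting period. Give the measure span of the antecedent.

measures 58–61

The phrase ending with the weaker cadence (half cadence) is the antecedent; the one ending more conclusively (perfect authentic cadence) is the consequent. The antecedent is measures 58–61.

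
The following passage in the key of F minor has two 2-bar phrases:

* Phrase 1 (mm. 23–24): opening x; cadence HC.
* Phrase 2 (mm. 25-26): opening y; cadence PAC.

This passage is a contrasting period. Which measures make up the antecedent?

measures 23–24

The antecedent is the phrase ending with the weaker cadence (half cadence, phrase 1) and the consequent the one ending more conclusively (perfect authentic cadence, phrase 2); the antecedent is bars 23–24.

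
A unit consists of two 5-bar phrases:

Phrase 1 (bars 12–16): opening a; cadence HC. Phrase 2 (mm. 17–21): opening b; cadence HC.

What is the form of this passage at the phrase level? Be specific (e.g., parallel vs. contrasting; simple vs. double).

phrase group

The second phrase closes with a half cadence, which is not stronger than the first phrase's half cadence; without a weak→strong cadential pair there is no antecedent–consequent relationship, so this is a phrase group rather than a period.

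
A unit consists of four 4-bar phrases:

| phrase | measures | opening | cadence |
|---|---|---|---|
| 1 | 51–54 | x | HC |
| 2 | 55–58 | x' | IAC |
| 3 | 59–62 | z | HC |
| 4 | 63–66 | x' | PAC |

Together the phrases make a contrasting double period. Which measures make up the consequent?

measures 59–66

In a double period the first pair of phrases (ending imperfect authentic cadence) is the large antecedent and the second pair (ending perfect authentic cadence) is the large consequent; the consequent is measures 59–66.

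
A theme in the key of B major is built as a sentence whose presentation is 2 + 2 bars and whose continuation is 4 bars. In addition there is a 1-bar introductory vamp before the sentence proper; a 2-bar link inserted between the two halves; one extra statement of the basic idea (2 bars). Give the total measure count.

13 measures

Basic sentence: 2 + 2 + 4 = 8 bars.
8 (basic form) + 1 (introduction) + 2 (link) + 2 (extra statement) = 13.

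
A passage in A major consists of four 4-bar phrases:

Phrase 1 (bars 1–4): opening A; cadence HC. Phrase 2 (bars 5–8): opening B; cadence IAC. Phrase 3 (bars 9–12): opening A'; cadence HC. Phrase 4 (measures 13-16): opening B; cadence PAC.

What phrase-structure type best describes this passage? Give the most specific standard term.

Four phrases in two halves: the first half (mm. 1–8) ends with an imperfect authentic cadence, the second (mm. 9-16) with a perfect authentic cadence — a large antecedent–consequent pair, i.e. a double period.
Phrase 3 begins with the same material as phrase 1, making it parallel.

parallel double period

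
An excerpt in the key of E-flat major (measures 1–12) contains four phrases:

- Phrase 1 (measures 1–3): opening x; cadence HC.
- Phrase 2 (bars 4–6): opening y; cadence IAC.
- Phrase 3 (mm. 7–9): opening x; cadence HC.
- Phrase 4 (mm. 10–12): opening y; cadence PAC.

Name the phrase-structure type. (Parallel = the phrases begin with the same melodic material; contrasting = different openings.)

Four phrases in two halves: the first half (bars 1–6) ends with an imperfect authentic cadence, the second (mm. 7–12) with a perfect authentic cadence — a large antecedent–consequent pair, i.e. a double period.
Phrase 3 begins with the same material as phrase 1, making it parallel.

parallel double period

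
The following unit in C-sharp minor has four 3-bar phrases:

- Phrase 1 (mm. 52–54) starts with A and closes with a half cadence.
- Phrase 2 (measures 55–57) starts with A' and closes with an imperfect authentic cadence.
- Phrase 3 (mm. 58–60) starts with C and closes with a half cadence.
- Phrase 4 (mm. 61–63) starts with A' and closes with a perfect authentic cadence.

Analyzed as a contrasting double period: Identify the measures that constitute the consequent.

In a double period the four phrases pair into a large antecedent (phrases 1–2, ending imperfect authentic cadence) and a large consequent (phrases 3–4, ending perfect authentic cadence). The consequent spans measures 58-63.

measures 58–63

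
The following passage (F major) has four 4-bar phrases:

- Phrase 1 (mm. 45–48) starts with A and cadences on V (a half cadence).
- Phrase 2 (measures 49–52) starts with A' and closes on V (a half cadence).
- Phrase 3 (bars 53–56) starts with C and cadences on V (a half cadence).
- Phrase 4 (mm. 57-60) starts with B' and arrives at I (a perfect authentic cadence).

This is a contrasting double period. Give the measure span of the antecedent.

In a double period the first pair of phrases (ending half cadence) is the large antecedent and the second pair (ending perfect authentic cadence) is the large consequent; the antecedent is measures 45–52.

measures 45–52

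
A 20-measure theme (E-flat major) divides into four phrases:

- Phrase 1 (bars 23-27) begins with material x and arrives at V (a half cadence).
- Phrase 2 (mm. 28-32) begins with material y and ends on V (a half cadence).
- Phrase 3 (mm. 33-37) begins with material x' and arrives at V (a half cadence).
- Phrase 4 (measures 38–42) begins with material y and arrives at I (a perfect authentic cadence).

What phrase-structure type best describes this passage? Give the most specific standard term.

Four phrases in two halves: the first half (mm. 23–32) ends with a half cadence, the second (bars 33–42) with a perfect authentic cadence — a large antecedent–consequent pair, i.e. a double period.
Phrase 3 begins with the same material as phrase 1, making it parallel.

parallel double period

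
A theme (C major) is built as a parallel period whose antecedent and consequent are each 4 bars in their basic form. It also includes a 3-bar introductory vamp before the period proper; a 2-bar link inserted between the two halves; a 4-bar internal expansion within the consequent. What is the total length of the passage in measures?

17 measures

Basic parallel period: 4 + 4 = 8 bars.
8 (basic form) + 3 (introduction) + 2 (link) + 4 (internal expansion) = 17.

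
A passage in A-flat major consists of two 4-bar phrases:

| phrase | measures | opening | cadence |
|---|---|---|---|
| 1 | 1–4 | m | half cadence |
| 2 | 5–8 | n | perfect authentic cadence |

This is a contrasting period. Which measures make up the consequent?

measures 5–8

The phrase ending with the weaker cadence (half cadence) is the antecedent; the one ending more conclusively (perfect authentic cadence) is the consequent. The consequent is measures 5–8.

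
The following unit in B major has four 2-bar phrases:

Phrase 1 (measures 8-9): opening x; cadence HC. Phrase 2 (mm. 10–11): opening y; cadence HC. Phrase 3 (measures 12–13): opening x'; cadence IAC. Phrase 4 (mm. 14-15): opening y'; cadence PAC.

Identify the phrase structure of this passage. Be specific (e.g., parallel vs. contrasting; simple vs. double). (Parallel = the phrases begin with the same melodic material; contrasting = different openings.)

parallel double period

Four phrases in two halves: the first half (mm. 8–11) ends with a half cadence, the second (bars 12–15) with a perfect authentic cadence — a large antecedent–consequent pair, i.e. a double period.
Phrase 3 begins with the same material as phrase 1, making it parallel.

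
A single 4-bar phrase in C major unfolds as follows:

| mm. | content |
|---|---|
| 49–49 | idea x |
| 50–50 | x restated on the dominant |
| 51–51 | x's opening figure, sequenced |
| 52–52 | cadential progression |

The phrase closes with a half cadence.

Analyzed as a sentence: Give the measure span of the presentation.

measures 49–50

The presentation of a sentence is the basic idea (bar 49) plus its repetition (m. 50); the presentation is therefore mm. 49-50.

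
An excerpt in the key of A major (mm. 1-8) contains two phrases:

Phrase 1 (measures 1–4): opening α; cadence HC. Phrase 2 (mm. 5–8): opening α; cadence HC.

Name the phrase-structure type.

Both phrases have the same opening (α) and the same cadence (half cadence): the second is a restatement, not a consequent, so this is a repeated phrase rather than a period.

repeated phrase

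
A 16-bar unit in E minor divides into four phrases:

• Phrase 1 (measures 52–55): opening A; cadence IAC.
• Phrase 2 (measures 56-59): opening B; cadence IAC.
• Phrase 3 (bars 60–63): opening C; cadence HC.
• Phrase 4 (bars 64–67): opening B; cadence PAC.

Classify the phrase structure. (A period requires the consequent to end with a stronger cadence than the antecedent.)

Four phrases in two halves: the first half (measures 52-59) ends with an imperfect authentic cadence, the second (mm. 60–67) with a perfect authentic cadence — a large antecedent–consequent pair, i.e. a double period.
Phrase 3 begins with different material from phrase 1, making it contrasting.

contrasting double period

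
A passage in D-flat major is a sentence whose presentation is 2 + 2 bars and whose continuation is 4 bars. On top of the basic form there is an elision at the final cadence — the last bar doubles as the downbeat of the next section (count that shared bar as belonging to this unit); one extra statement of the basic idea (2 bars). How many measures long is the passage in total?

10 measures

Basic sentence: 2 + 2 + 4 = 8 bars.
8 (basic form) + 2 (extra statement) = 10.
The elision shares a bar with the next section but does not change this unit's count.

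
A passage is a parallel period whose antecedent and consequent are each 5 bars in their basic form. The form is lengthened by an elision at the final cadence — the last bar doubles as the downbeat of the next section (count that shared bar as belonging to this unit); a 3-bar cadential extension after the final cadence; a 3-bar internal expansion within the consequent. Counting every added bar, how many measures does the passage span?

Basic parallel period: 5 + 5 = 10 bars.
10 (basic form) + 3 (cadential extension) + 3 (internal expansion) = 16.
The elision shares a bar with the next section but does not change this unit's count.

16 measures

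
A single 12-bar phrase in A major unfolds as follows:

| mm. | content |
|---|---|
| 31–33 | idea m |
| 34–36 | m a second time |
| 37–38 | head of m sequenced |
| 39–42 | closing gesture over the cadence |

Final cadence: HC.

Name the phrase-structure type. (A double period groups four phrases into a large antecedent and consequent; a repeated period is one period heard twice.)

Basic idea (measures 31-33) + its repetition (mm. 34-36) form the presentation; fragmentation and cadence (bars 37–42) form the continuation — the 12-bar whole is a sentence.

sentence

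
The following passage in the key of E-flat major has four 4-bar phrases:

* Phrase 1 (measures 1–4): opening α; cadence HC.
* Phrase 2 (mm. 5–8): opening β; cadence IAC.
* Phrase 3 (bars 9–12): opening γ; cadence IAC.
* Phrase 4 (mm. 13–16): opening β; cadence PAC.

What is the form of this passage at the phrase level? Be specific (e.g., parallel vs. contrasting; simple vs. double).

contrasting double period

Four phrases in two halves: the first half (mm. 1–8) ends with an imperfect authentic cadence, the second (bars 9–16) with a perfect authentic cadence — a large antecedent–consequent pair, i.e. a double period.
Phrase 3 begins with different material from phrase 1, making it contrasting.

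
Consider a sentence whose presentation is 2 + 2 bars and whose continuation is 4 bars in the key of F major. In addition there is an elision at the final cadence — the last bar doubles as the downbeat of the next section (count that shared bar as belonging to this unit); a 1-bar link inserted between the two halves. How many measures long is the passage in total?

Basic sentence: 2 + 2 + 4 = 8 bars.
8 (basic form) + 1 (link) = 9.
The elision shares a bar with the next section but does not change this unit's count.

9 measures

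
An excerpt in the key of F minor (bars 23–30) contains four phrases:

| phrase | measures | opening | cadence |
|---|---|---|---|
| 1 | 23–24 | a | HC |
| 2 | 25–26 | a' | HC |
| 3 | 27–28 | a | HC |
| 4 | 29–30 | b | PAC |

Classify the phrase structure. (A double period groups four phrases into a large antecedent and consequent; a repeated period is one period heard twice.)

Four phrases in two halves: the first half (measures 23–26) ends with a half cadence, the second (measures 27–30) with a perfect authentic cadence — a large antecedent–consequent pair, i.e. a double period.
Phrase 3 begins with the same material as phrase 1, making it parallel.

parallel double period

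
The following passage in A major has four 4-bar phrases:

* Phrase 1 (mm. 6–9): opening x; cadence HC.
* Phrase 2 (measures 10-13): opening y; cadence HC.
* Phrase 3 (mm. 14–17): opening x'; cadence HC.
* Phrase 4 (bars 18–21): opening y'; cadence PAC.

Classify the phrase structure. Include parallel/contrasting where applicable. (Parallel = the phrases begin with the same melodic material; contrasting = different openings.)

Four phrases in two halves: the first half (mm. 6–13) ends with a half cadence, the second (mm. 14–21) with a perfect authentic cadence — a large antecedent–consequent pair, i.e. a double period.
Phrase 3 begins with the same material as phrase 1, making it parallel.

parallel double period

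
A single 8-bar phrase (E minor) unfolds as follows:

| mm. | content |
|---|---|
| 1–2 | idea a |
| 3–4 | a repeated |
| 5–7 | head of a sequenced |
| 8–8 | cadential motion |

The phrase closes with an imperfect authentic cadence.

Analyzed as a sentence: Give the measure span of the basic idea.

measures 1–2

The presentation of a sentence is the basic idea (measures 1–2) plus its repetition (mm. 3-4); the basic idea is therefore measures 1–2.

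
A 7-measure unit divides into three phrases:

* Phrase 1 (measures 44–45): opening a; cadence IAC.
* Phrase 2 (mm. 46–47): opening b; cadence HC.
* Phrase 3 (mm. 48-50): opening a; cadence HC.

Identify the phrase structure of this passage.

phrase group

The final phrase closes with a half cadence, which is not stronger than the preceding half cadence; the 3 phrases lack an overall antecedent–consequent design and so form a phrase group.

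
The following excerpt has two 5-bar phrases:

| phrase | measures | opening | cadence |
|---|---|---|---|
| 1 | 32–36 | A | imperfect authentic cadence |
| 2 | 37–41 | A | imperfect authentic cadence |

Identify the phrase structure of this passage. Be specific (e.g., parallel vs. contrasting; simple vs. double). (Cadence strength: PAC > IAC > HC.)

repeated phrase

Both phrases have the same opening (A) and the same cadence (imperfect authentic cadence): the second is a restatement, not a consequent, so this is a repeated phrase rather than a period.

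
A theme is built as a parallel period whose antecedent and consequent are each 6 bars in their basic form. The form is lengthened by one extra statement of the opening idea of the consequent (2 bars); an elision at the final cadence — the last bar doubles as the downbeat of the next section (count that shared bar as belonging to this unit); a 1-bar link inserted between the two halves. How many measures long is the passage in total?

15 measures

Basic parallel period: 6 + 6 = 12 bars.
12 (basic form) + 2 (extra statement) + 1 (link) = 15.
The elision shares a bar with the next section but does not change this unit's count.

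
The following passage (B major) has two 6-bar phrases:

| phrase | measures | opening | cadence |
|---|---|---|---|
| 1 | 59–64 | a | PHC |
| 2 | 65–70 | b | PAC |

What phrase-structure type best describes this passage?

contrasting period

Phrase 1 ends with a Phrygian half cadence (weaker) and phrase 2 with a perfect authentic cadence (stronger): antecedent + consequent = a period.
The two phrases open with different material (a / b), so the period is contrasting.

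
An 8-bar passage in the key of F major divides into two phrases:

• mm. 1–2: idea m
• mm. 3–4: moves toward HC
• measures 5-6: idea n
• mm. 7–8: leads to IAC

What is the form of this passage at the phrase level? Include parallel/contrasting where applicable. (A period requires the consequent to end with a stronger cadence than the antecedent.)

contrasting period

Phrase 1 ends with a half cadence (weaker) and phrase 2 with an imperfect authentic cadence (stronger): antecedent + consequent = a period.
The two phrases open with different material (m / n), so the period is contrasting.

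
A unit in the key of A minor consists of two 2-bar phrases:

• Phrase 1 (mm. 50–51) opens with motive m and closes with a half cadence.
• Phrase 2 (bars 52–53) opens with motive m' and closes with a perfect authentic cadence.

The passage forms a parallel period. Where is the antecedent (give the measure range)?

measures 50–51

The antecedent is the phrase ending with the weaker cadence (half cadence, phrase 1) and the consequent the one ending more conclusively (perfect authentic cadence, phrase 2); the antecedent is mm. 50-51.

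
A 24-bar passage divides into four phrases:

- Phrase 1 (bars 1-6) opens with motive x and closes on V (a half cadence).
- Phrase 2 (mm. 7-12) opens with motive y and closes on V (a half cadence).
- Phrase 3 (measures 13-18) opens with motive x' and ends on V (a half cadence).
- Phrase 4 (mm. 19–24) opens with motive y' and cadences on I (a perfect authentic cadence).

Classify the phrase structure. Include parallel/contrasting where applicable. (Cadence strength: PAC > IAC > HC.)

Four phrases in two halves: the first half (bars 1–12) ends with a half cadence, the second (mm. 13-24) with a perfect authentic cadence — a large antecedent–consequent pair, i.e. a double period.
Phrase 3 begins with the same material as phrase 1, making it parallel.

parallel double period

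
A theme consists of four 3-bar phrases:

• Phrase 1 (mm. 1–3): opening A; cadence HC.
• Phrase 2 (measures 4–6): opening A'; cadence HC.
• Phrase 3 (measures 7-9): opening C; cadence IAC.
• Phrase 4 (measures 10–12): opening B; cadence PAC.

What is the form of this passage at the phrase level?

Four phrases in two halves: the first half (measures 1–6) ends with a half cadence, the second (mm. 7–12) with a perfect authentic cadence — a large antecedent–consequent pair, i.e. a double period.
Phrase 3 begins with different material from phrase 1, making it contrasting.

contrasting double period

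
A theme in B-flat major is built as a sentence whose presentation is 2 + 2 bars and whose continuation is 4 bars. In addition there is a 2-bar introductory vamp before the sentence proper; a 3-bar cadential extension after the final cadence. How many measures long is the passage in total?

13 measures

Basic sentence: 2 + 2 + 4 = 8 bars.
8 (basic form) + 2 (introduction) + 3 (cadential extension) = 13.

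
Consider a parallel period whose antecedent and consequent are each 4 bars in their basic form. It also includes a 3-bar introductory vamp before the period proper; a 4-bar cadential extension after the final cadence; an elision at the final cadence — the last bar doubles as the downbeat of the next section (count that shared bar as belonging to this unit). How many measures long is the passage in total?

Basic parallel period: 4 + 4 = 8 bars.
8 (basic form) + 3 (introduction) + 4 (cadential extension) = 15.
The elision shares a bar with the next section but does not change this unit's count.

15 measures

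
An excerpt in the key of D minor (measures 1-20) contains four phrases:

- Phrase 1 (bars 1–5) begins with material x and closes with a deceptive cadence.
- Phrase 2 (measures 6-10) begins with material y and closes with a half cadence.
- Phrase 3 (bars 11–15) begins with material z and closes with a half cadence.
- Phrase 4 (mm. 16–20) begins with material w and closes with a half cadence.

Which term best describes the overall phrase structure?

Phrase 4 ends with a half cadence, no stronger than phrase 2's half cadence, so the four phrases do not form a double period; nor do phrases 3–4 duplicate 1–2, so it is not a repeated period. With no phrase reaching a conclusive cadence, the passage is a phrase group.

phrase group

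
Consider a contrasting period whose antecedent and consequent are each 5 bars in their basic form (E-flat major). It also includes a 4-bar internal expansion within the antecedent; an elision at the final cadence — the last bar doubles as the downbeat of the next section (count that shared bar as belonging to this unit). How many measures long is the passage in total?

14 measures

Basic contrasting period: 5 + 5 = 10 bars.
10 (basic form) + 4 (internal expansion) = 14.
The elision shares a bar with the next section but does not change this unit's count.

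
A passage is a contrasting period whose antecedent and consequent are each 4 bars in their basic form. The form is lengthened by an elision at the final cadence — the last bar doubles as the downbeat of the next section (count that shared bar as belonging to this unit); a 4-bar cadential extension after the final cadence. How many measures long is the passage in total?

12 measures

Basic contrasting period: 4 + 4 = 8 bars.
8 (basic form) + 4 (cadential extension) = 12.
The elision shares a bar with the next section but does not change this unit's count.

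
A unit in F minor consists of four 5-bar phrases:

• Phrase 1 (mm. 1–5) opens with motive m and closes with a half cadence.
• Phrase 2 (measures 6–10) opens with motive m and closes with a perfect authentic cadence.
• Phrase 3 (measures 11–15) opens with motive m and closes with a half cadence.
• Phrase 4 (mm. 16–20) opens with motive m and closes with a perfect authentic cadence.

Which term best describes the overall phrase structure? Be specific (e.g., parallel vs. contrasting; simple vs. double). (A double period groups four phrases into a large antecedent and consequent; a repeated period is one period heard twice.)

The cadence pattern HC–PAC–HC–PAC is weak–strong twice, and phrases 3–4 restate phrases 1–2: a period heard twice, not a double period (which would end weakly at phrase 2).

repeated period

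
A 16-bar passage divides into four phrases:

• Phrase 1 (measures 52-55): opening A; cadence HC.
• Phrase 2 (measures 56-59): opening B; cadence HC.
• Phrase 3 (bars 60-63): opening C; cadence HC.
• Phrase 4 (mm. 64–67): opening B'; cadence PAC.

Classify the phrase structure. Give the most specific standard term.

contrasting double period

Four phrases in two halves: the first half (mm. 52–59) ends with a half cadence, the second (bars 60–67) with a perfect authentic cadence — a large antecedent–consequent pair, i.e. a double period.
Phrase 3 begins with different material from phrase 1, making it contrasting.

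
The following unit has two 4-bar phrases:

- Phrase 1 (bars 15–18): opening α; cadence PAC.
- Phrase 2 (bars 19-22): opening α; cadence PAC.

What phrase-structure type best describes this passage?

Both phrases have the same opening (α) and the same cadence (perfect authentic cadence): the second is a restatement, not a consequent, so this is a repeated phrase rather than a period.

repeated phrase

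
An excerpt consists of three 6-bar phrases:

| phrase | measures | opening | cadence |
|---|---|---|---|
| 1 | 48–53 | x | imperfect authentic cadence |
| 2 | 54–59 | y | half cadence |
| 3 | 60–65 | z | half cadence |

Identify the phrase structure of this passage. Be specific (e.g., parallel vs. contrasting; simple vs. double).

phrase group

The final phrase closes with a half cadence, which is not stronger than the preceding half cadence; the 3 phrases lack an overall antecedent–consequent design and so form a phrase group.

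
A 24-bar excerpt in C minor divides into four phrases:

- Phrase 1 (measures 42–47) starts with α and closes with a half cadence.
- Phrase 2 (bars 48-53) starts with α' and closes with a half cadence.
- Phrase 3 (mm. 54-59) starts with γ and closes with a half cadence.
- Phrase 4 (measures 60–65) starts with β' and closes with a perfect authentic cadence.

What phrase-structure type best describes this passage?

contrasting double period

Four phrases in two halves: the first half (bars 42–53) ends with a half cadence, the second (mm. 54–65) with a perfect authentic cadence — a large antecedent–consequent pair, i.e. a double period.
Phrase 3 begins with different material from phrase 1, making it contrasting.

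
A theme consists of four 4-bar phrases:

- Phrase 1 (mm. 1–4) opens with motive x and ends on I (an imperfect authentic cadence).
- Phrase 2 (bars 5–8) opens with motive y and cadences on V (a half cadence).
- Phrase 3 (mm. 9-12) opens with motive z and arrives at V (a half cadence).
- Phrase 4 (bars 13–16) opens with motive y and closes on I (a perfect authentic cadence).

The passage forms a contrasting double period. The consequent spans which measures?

measures 9–16

In a double period the four phrases pair into a large antecedent (phrases 1–2, ending half cadence) and a large consequent (phrases 3–4, ending perfect authentic cadence). The consequent spans bars 9-16.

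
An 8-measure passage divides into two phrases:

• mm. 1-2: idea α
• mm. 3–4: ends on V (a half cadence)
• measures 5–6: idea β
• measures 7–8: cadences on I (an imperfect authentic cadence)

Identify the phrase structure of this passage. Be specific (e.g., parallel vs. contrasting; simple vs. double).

Phrase 1 ends with a half cadence (weaker) and phrase 2 with an imperfect authentic cadence (stronger): antecedent + consequent = a period.
The two phrases open with different material (α / β), so the period is contrasting.

contrasting period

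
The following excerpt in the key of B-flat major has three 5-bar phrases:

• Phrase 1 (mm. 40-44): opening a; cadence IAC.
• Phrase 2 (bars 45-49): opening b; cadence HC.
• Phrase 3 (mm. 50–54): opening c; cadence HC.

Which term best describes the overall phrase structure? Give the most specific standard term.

phrase group

The final phrase closes with a half cadence, which is not stronger than the preceding half cadence; the 3 phrases lack an overall antecedent–consequent design and so form a phrase group.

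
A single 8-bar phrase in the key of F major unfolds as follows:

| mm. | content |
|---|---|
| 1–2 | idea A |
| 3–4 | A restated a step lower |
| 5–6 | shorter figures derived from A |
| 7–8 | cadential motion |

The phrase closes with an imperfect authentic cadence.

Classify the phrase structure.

Basic idea (mm. 1–2) + its repetition (bars 3–4) form the presentation; fragmentation and cadence (measures 5-8) form the continuation — the 8-bar whole is a sentence.

sentence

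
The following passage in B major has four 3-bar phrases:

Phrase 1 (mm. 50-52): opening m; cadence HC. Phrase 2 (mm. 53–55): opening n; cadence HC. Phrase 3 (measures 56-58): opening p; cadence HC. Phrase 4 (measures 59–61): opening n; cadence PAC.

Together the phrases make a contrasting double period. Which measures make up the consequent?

measures 56–61

In a double period the first pair of phrases (ending half cadence) is the large antecedent and the second pair (ending perfect authentic cadence) is the large consequent; the consequent is measures 56–61.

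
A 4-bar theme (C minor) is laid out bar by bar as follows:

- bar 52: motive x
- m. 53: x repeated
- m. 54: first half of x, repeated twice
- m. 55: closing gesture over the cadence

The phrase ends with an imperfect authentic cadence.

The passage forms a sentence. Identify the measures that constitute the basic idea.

measures 52–52

The presentation of a sentence is the basic idea (m. 52) plus its repetition (bar 53); the basic idea is therefore bar 52.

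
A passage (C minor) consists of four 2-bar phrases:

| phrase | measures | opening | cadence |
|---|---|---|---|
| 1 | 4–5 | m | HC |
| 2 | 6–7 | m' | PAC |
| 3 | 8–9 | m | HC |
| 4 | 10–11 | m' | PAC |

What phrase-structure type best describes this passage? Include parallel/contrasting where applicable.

The cadence pattern HC–PAC–HC–PAC is weak–strong twice, and phrases 3–4 restate phrases 1–2: a period heard twice, not a double period (which would end weakly at phrase 2).

repeated period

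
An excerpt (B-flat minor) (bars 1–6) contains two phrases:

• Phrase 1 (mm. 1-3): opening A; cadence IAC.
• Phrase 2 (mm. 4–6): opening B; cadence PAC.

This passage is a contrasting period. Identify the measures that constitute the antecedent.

measures 1–3

The antecedent is the phrase ending with the weaker cadence (imperfect authentic cadence, phrase 1) and the consequent the one ending more conclusively (perfect authentic cadence, phrase 2); the antecedent is mm. 1–3.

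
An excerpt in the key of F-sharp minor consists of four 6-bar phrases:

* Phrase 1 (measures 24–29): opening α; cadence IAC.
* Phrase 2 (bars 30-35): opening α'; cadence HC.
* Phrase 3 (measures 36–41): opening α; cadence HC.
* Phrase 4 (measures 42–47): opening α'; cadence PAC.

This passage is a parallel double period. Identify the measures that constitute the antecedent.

In a double period the four phrases pair into a large antecedent (phrases 1–2, ending half cadence) and a large consequent (phrases 3–4, ending perfect authentic cadence). The antecedent spans mm. 24–35.

measures 24–35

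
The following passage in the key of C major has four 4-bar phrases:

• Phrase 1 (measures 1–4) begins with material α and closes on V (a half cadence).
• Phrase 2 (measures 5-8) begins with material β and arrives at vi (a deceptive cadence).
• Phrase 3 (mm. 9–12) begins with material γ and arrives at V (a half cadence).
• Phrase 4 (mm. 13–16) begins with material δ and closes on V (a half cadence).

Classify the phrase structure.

phrase group

Phrase 4 ends with a half cadence, no stronger than phrase 2's deceptive cadence, so the four phrases do not form a double period; nor do phrases 3–4 duplicate 1–2, so it is not a repeated period. With no phrase reaching a conclusive cadence, the passage is a phrase group.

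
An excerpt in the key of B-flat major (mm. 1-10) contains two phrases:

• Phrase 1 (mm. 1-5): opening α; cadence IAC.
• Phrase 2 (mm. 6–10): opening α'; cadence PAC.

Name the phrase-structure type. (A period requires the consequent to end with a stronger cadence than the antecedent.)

parallel period

Phrase 1 ends with an imperfect authentic cadence (weaker) and phrase 2 with a perfect authentic cadence (stronger): antecedent + consequent = a period.
The two phrases open with the same material (α / α'), so the period is parallel.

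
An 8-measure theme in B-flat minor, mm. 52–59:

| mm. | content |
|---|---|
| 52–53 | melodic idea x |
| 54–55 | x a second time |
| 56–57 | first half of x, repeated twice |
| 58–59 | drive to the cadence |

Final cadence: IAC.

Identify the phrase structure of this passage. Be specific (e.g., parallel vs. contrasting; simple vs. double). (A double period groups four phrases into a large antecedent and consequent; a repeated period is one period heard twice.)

Basic idea (mm. 52–53) + its repetition (mm. 54–55) form the presentation; fragmentation and cadence (mm. 56–59) form the continuation — the 8-bar whole is a sentence.

sentence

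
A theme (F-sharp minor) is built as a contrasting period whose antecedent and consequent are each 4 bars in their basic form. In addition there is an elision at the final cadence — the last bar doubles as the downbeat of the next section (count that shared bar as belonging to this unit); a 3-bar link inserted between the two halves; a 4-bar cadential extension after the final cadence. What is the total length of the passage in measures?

15 measures

Basic contrasting period: 4 + 4 = 8 bars.
8 (basic form) + 3 (link) + 4 (cadential extension) = 15.
The elision shares a bar with the next section but does not change this unit's count.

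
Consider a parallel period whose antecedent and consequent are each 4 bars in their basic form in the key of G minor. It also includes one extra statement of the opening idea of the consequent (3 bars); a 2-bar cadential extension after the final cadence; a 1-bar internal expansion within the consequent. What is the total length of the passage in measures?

Basic parallel period: 4 + 4 = 8 bars.
8 (basic form) + 3 (extra statement) + 2 (cadential extension) + 1 (internal expansion) = 14.

14 measures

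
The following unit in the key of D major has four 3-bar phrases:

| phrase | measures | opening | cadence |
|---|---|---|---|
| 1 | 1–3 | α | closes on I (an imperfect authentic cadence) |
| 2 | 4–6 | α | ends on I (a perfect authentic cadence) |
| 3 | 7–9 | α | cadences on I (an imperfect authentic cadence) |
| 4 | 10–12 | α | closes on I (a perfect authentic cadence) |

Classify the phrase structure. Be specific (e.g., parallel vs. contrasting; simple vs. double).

The cadence pattern IAC–PAC–IAC–PAC is weak–strong twice, and phrases 3–4 restate phrases 1–2: a period heard twice, not a double period (which would end weakly at phrase 2).

repeated period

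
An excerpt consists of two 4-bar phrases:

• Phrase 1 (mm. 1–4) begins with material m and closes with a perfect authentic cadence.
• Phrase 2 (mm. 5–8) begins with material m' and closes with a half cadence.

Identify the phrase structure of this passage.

phrase group

The second phrase closes with a half cadence, which is not stronger than the first phrase's perfect authentic cadence; without a weak→strong cadential pair there is no antecedent–consequent relationship, so this is a phrase group rather than a period.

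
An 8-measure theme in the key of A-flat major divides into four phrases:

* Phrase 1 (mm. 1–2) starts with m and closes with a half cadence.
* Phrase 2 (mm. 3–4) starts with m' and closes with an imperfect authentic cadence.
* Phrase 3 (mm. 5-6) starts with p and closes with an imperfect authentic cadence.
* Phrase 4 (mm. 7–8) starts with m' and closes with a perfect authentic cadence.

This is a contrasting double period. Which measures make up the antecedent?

In a double period the first pair of phrases (ending imperfect authentic cadence) is the large antecedent and the second pair (ending perfect authentic cadence) is the large consequent; the antecedent is measures 1–4.

measures 1–4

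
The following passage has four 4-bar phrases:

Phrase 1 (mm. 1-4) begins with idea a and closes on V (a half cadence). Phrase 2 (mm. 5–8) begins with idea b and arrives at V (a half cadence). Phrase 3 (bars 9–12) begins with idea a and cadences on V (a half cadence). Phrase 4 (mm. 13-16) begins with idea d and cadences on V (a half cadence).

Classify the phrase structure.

phrase group

Phrase 4 ends with a half cadence, no stronger than phrase 2's half cadence, so the four phrases do not form a double period; nor do phrases 3–4 duplicate 1–2, so it is not a repeated period. With no phrase reaching a conclusive cadence, the passage is a phrase group.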